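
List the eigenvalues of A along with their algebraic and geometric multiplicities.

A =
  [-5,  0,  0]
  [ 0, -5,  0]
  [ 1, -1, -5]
λ = -5: alg = 3, geom = 2

Step 1 — factor the characteristic polynomial to read off the algebraic multiplicities:
  χ_A(x) = (x + 5)^3

Step 2 — compute geometric multiplicities via the rank-nullity identity g(λ) = n − rank(A − λI):
  rank(A − (-5)·I) = 1, so dim ker(A − (-5)·I) = n − 1 = 2

Summary:
  λ = -5: algebraic multiplicity = 3, geometric multiplicity = 2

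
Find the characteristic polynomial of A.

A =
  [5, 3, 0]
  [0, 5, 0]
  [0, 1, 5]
x^3 - 15*x^2 + 75*x - 125

Expanding det(x·I − A) (e.g. by cofactor expansion or by noting that A is similar to its Jordan form J, which has the same characteristic polynomial as A) gives
  χ_A(x) = x^3 - 15*x^2 + 75*x - 125
which factors as (x - 5)^3. The eigenvalues (with algebraic multiplicities) are λ = 5 with multiplicity 3.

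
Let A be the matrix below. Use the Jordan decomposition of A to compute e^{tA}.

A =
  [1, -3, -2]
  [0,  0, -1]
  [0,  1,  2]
e^{tA} =
  [exp(t), t^2*exp(t)/2 - 3*t*exp(t), t^2*exp(t)/2 - 2*t*exp(t)]
  [0, -t*exp(t) + exp(t), -t*exp(t)]
  [0, t*exp(t), t*exp(t) + exp(t)]

Strategy: write A = P · J · P⁻¹ where J is a Jordan canonical form, so e^{tA} = P · e^{tJ} · P⁻¹, and e^{tJ} can be computed block-by-block.

A has Jordan form
J =
  [1, 1, 0]
  [0, 1, 1]
  [0, 0, 1]
(up to reordering of blocks).

Per-block formulas:
  For a 3×3 Jordan block J_3(1): exp(t · J_3(1)) = e^(1t)·(I + t·N + (t^2/2)·N^2), where N is the 3×3 nilpotent shift.

After assembling e^{tJ} and conjugating by P, we get:

e^{tA} =
  [exp(t), t^2*exp(t)/2 - 3*t*exp(t), t^2*exp(t)/2 - 2*t*exp(t)]
  [0, -t*exp(t) + exp(t), -t*exp(t)]
  [0, t*exp(t), t*exp(t) + exp(t)]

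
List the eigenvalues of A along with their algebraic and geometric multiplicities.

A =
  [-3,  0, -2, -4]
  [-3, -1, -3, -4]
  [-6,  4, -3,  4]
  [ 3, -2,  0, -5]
λ = -3: alg = 4, geom = 2

Step 1 — factor the characteristic polynomial to read off the algebraic multiplicities:
  χ_A(x) = (x + 3)^4

Step 2 — compute geometric multiplicities via the rank-nullity identity g(λ) = n − rank(A − λI):
  rank(A − (-3)·I) = 2, so dim ker(A − (-3)·I) = n − 2 = 2

Summary:
  λ = -3: algebraic multiplicity = 4, geometric multiplicity = 2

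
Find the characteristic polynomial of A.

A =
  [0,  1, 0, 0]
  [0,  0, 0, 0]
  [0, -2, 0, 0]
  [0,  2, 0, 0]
x^4

Expanding det(x·I − A) (e.g. by cofactor expansion or by noting that A is similar to its Jordan form J, which has the same characteristic polynomial as A) gives
  χ_A(x) = x^4
which factors as x^4. The eigenvalues (with algebraic multiplicities) are λ = 0 with multiplicity 4.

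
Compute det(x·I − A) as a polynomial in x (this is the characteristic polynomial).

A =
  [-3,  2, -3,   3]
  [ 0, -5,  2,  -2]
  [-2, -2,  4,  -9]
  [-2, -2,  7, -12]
x^4 + 16*x^3 + 94*x^2 + 240*x + 225

Expanding det(x·I − A) (e.g. by cofactor expansion or by noting that A is similar to its Jordan form J, which has the same characteristic polynomial as A) gives
  χ_A(x) = x^4 + 16*x^3 + 94*x^2 + 240*x + 225
which factors as (x + 3)^2*(x + 5)^2. The eigenvalues (with algebraic multiplicities) are λ = -5 with multiplicity 2, λ = -3 with multiplicity 2.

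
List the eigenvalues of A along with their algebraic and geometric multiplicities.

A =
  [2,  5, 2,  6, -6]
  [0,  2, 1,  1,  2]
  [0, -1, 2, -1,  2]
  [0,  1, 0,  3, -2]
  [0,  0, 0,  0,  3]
λ = 2: alg = 3, geom = 1; λ = 3: alg = 2, geom = 2

Step 1 — factor the characteristic polynomial to read off the algebraic multiplicities:
  χ_A(x) = (x - 3)^2*(x - 2)^3

Step 2 — compute geometric multiplicities via the rank-nullity identity g(λ) = n − rank(A − λI):
  rank(A − (2)·I) = 4, so dim ker(A − (2)·I) = n − 4 = 1
  rank(A − (3)·I) = 3, so dim ker(A − (3)·I) = n − 3 = 2

Summary:
  λ = 2: algebraic multiplicity = 3, geometric multiplicity = 1
  λ = 3: algebraic multiplicity = 2, geometric multiplicity = 2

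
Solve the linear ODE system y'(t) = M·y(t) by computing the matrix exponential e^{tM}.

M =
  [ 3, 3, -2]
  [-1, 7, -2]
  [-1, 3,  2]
e^{tM} =
  [-t*exp(4*t) + exp(4*t), 3*t*exp(4*t), -2*t*exp(4*t)]
  [-t*exp(4*t), 3*t*exp(4*t) + exp(4*t), -2*t*exp(4*t)]
  [-t*exp(4*t), 3*t*exp(4*t), -2*t*exp(4*t) + exp(4*t)]

Strategy: write M = P · J · P⁻¹ where J is a Jordan canonical form, so e^{tM} = P · e^{tJ} · P⁻¹, and e^{tJ} can be computed block-by-block.

M has Jordan form
J =
  [4, 1, 0]
  [0, 4, 0]
  [0, 0, 4]
(up to reordering of blocks).

Per-block formulas:
  For a 1×1 block at λ = 4: exp(t · [4]) = [e^(4t)].
  For a 2×2 Jordan block J_2(4): exp(t · J_2(4)) = e^(4t)·(I + t·N), where N is the 2×2 nilpotent shift.

After assembling e^{tJ} and conjugating by P, we get:

e^{tM} =
  [-t*exp(4*t) + exp(4*t), 3*t*exp(4*t), -2*t*exp(4*t)]
  [-t*exp(4*t), 3*t*exp(4*t) + exp(4*t), -2*t*exp(4*t)]
  [-t*exp(4*t), 3*t*exp(4*t), -2*t*exp(4*t) + exp(4*t)]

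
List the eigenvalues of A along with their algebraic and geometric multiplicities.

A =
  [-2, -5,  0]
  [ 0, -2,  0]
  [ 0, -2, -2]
λ = -2: alg = 3, geom = 2

Step 1 — factor the characteristic polynomial to read off the algebraic multiplicities:
  χ_A(x) = (x + 2)^3

Step 2 — compute geometric multiplicities via the rank-nullity identity g(λ) = n − rank(A − λI):
  rank(A − (-2)·I) = 1, so dim ker(A − (-2)·I) = n − 1 = 2

Summary:
  λ = -2: algebraic multiplicity = 3, geometric multiplicity = 2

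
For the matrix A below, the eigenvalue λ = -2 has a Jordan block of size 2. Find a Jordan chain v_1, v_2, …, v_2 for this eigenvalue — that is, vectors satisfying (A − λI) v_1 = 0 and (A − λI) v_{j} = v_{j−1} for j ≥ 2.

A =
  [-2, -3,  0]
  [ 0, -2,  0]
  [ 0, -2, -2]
A Jordan chain for λ = -2 of length 2:
v_1 = (-3, 0, -2)ᵀ
v_2 = (0, 1, 0)ᵀ

Let N = A − (-2)·I. We want v_2 with N^2 v_2 = 0 but N^1 v_2 ≠ 0; then v_{j-1} := N · v_j for j = 2, …, 2.

Pick v_2 = (0, 1, 0)ᵀ.
Then v_1 = N · v_2 = (-3, 0, -2)ᵀ.

Sanity check: (A − (-2)·I) v_1 = (0, 0, 0)ᵀ = 0. ✓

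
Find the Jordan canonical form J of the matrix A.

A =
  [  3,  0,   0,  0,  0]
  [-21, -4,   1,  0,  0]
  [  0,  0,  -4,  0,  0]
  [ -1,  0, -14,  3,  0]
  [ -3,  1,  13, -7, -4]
J_3(-4) ⊕ J_2(3)

The characteristic polynomial is
  det(x·I − A) = x^5 + 6*x^4 - 15*x^3 - 116*x^2 + 48*x + 576 = (x - 3)^2*(x + 4)^3

Eigenvalues and multiplicities (the geometric multiplicity of λ is n − rank(A − λI), which equals the number of Jordan blocks for λ):
  λ = -4: algebraic multiplicity = 3, geometric multiplicity = 1
  λ = 3: algebraic multiplicity = 2, geometric multiplicity = 1

Determining the block sizes for each eigenvalue:
  λ = -4: one block (gm = 1), so the single block has size am = 3 → block sizes [3]
  λ = 3: one block (gm = 1), so the single block has size am = 2 → block sizes [2]

Assembling the blocks gives a Jordan form
J =
  [-4,  1,  0, 0, 0]
  [ 0, -4,  1, 0, 0]
  [ 0,  0, -4, 0, 0]
  [ 0,  0,  0, 3, 1]
  [ 0,  0,  0, 0, 3]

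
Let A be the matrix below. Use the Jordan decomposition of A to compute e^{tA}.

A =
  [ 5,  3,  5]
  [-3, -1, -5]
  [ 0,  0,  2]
e^{tA} =
  [3*t*exp(2*t) + exp(2*t), 3*t*exp(2*t), 5*t*exp(2*t)]
  [-3*t*exp(2*t), -3*t*exp(2*t) + exp(2*t), -5*t*exp(2*t)]
  [0, 0, exp(2*t)]

Strategy: write A = P · J · P⁻¹ where J is a Jordan canonical form, so e^{tA} = P · e^{tJ} · P⁻¹, and e^{tJ} can be computed block-by-block.

A has Jordan form
J =
  [2, 1, 0]
  [0, 2, 0]
  [0, 0, 2]
(up to reordering of blocks).

Per-block formulas:
  For a 2×2 Jordan block J_2(2): exp(t · J_2(2)) = e^(2t)·(I + t·N), where N is the 2×2 nilpotent shift.
  For a 1×1 block at λ = 2: exp(t · [2]) = [e^(2t)].

After assembling e^{tJ} and conjugating by P, we get:

e^{tA} =
  [3*t*exp(2*t) + exp(2*t), 3*t*exp(2*t), 5*t*exp(2*t)]
  [-3*t*exp(2*t), -3*t*exp(2*t) + exp(2*t), -5*t*exp(2*t)]
  [0, 0, exp(2*t)]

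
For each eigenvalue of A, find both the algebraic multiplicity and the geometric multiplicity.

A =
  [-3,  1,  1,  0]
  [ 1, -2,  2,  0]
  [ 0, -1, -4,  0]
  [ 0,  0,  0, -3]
λ = -3: alg = 4, geom = 2

Step 1 — factor the characteristic polynomial to read off the algebraic multiplicities:
  χ_A(x) = (x + 3)^4

Step 2 — compute geometric multiplicities via the rank-nullity identity g(λ) = n − rank(A − λI):
  rank(A − (-3)·I) = 2, so dim ker(A − (-3)·I) = n − 2 = 2

Summary:
  λ = -3: algebraic multiplicity = 4, geometric multiplicity = 2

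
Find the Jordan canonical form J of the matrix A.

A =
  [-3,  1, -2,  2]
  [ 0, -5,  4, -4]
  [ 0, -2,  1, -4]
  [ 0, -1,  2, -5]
J_2(-3) ⊕ J_1(-3) ⊕ J_1(-3)

The characteristic polynomial is
  det(x·I − A) = x^4 + 12*x^3 + 54*x^2 + 108*x + 81 = (x + 3)^4

Eigenvalues and multiplicities (the geometric multiplicity of λ is n − rank(A − λI), which equals the number of Jordan blocks for λ):
  λ = -3: algebraic multiplicity = 4, geometric multiplicity = 3

Determining the block sizes for each eigenvalue:
  λ = -3: 3 blocks summing to 4 forces exactly one block of size 2 and the rest size 1 → block sizes [2, 1, 1]

Assembling the blocks gives a Jordan form
J =
  [-3,  1,  0,  0]
  [ 0, -3,  0,  0]
  [ 0,  0, -3,  0]
  [ 0,  0,  0, -3]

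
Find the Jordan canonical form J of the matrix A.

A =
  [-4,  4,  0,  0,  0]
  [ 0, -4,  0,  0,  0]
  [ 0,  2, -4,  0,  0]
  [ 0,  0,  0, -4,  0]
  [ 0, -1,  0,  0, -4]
J_2(-4) ⊕ J_1(-4) ⊕ J_1(-4) ⊕ J_1(-4)

The characteristic polynomial is
  det(x·I − A) = x^5 + 20*x^4 + 160*x^3 + 640*x^2 + 1280*x + 1024 = (x + 4)^5

Eigenvalues and multiplicities (the geometric multiplicity of λ is n − rank(A − λI), which equals the number of Jordan blocks for λ):
  λ = -4: algebraic multiplicity = 5, geometric multiplicity = 4

Determining the block sizes for each eigenvalue:
  λ = -4: 4 blocks summing to 5 forces exactly one block of size 2 and the rest size 1 → block sizes [2, 1, 1, 1]

Assembling the blocks gives a Jordan form
J =
  [-4,  1,  0,  0,  0]
  [ 0, -4,  0,  0,  0]
  [ 0,  0, -4,  0,  0]
  [ 0,  0,  0, -4,  0]
  [ 0,  0,  0,  0, -4]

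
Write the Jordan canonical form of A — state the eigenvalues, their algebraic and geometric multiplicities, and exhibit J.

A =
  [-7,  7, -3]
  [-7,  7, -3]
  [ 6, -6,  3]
J_2(0) ⊕ J_1(3)

The characteristic polynomial is
  det(x·I − A) = x^3 - 3*x^2 = x^2*(x - 3)

Eigenvalues and multiplicities (the geometric multiplicity of λ is n − rank(A − λI), which equals the number of Jordan blocks for λ):
  λ = 0: algebraic multiplicity = 2, geometric multiplicity = 1
  λ = 3: algebraic multiplicity = 1, geometric multiplicity = 1

Determining the block sizes for each eigenvalue:
  λ = 0: one block (gm = 1), so the single block has size am = 2 → block sizes [2]
  λ = 3: one block (gm = 1), so the single block has size am = 1 → block sizes [1]

Assembling the blocks gives a Jordan form
J =
  [0, 1, 0]
  [0, 0, 0]
  [0, 0, 3]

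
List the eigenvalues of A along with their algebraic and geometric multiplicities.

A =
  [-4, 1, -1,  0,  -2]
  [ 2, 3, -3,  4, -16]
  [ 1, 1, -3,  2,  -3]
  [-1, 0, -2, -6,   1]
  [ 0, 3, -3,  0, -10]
λ = -4: alg = 5, geom = 3

Step 1 — factor the characteristic polynomial to read off the algebraic multiplicities:
  χ_A(x) = (x + 4)^5

Step 2 — compute geometric multiplicities via the rank-nullity identity g(λ) = n − rank(A − λI):
  rank(A − (-4)·I) = 2, so dim ker(A − (-4)·I) = n − 2 = 3

Summary:
  λ = -4: algebraic multiplicity = 5, geometric multiplicity = 3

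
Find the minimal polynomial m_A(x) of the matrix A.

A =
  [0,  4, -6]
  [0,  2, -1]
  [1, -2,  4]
x^3 - 6*x^2 + 12*x - 8

The characteristic polynomial is χ_A(x) = (x - 2)^3, so the eigenvalues are known. The minimal polynomial is
  m_A(x) = Π_λ (x − λ)^{k_λ}
where k_λ is the size of the *largest* Jordan block for λ (equivalently, the smallest k with (A − λI)^k v = 0 for every generalised eigenvector v of λ).

  λ = 2: largest Jordan block has size 3, contributing (x − 2)^3

So m_A(x) = (x - 2)^3 = x^3 - 6*x^2 + 12*x - 8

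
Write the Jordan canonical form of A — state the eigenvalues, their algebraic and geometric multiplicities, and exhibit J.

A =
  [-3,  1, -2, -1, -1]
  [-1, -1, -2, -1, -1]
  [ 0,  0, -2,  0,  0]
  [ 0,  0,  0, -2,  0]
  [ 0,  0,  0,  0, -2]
J_2(-2) ⊕ J_1(-2) ⊕ J_1(-2) ⊕ J_1(-2)

The characteristic polynomial is
  det(x·I − A) = x^5 + 10*x^4 + 40*x^3 + 80*x^2 + 80*x + 32 = (x + 2)^5

Eigenvalues and multiplicities (the geometric multiplicity of λ is n − rank(A − λI), which equals the number of Jordan blocks for λ):
  λ = -2: algebraic multiplicity = 5, geometric multiplicity = 4

Determining the block sizes for each eigenvalue:
  λ = -2: 4 blocks summing to 5 forces exactly one block of size 2 and the rest size 1 → block sizes [2, 1, 1, 1]

Assembling the blocks gives a Jordan form
J =
  [-2,  1,  0,  0,  0]
  [ 0, -2,  0,  0,  0]
  [ 0,  0, -2,  0,  0]
  [ 0,  0,  0, -2,  0]
  [ 0,  0,  0,  0, -2]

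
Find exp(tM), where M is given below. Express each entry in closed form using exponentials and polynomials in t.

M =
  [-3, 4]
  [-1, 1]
e^{tM} =
  [-2*t*exp(-t) + exp(-t), 4*t*exp(-t)]
  [-t*exp(-t), 2*t*exp(-t) + exp(-t)]

Strategy: write M = P · J · P⁻¹ where J is a Jordan canonical form, so e^{tM} = P · e^{tJ} · P⁻¹, and e^{tJ} can be computed block-by-block.

M has Jordan form
J =
  [-1,  1]
  [ 0, -1]
(up to reordering of blocks).

Per-block formulas:
  For a 2×2 Jordan block J_2(-1): exp(t · J_2(-1)) = e^(-1t)·(I + t·N), where N is the 2×2 nilpotent shift.

After assembling e^{tJ} and conjugating by P, we get:

e^{tM} =
  [-2*t*exp(-t) + exp(-t), 4*t*exp(-t)]
  [-t*exp(-t), 2*t*exp(-t) + exp(-t)]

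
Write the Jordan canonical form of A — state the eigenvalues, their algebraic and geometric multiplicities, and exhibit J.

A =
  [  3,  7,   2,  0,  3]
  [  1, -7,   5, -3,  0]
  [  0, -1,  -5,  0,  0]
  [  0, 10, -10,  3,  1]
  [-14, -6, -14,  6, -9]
J_3(-3) ⊕ J_2(-3)

The characteristic polynomial is
  det(x·I − A) = x^5 + 15*x^4 + 90*x^3 + 270*x^2 + 405*x + 243 = (x + 3)^5

Eigenvalues and multiplicities (the geometric multiplicity of λ is n − rank(A − λI), which equals the number of Jordan blocks for λ):
  λ = -3: algebraic multiplicity = 5, geometric multiplicity = 2

Determining the block sizes for each eigenvalue:
  λ = -3: with am = 5 and gm = 2, the partition is not yet determined (e.g. several partitions of 5 into 2 parts exist). Let N = A − (-3)·I. Computing rank(N^1) = 3, rank(N^2) = 1, rank(N^3) = 0; the number of blocks of size ≥ j is rank(N^{j−1}) − rank(N^j), giving [2, 2, 1]. So we have 1 block(s) of size 3, 1 block(s) of size 2 → block sizes [3, 2]

Assembling the blocks gives a Jordan form
J =
  [-3,  1,  0,  0,  0]
  [ 0, -3,  1,  0,  0]
  [ 0,  0, -3,  0,  0]
  [ 0,  0,  0, -3,  1]
  [ 0,  0,  0,  0, -3]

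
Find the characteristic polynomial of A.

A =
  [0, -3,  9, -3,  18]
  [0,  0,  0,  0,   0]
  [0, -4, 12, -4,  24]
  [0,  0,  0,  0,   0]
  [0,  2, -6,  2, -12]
x^5

Expanding det(x·I − A) (e.g. by cofactor expansion or by noting that A is similar to its Jordan form J, which has the same characteristic polynomial as A) gives
  χ_A(x) = x^5
which factors as x^5. The eigenvalues (with algebraic multiplicities) are λ = 0 with multiplicity 5.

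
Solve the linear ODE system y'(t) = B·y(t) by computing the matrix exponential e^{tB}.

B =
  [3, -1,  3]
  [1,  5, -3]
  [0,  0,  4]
e^{tB} =
  [-t*exp(4*t) + exp(4*t), -t*exp(4*t), 3*t*exp(4*t)]
  [t*exp(4*t), t*exp(4*t) + exp(4*t), -3*t*exp(4*t)]
  [0, 0, exp(4*t)]

Strategy: write B = P · J · P⁻¹ where J is a Jordan canonical form, so e^{tB} = P · e^{tJ} · P⁻¹, and e^{tJ} can be computed block-by-block.

B has Jordan form
J =
  [4, 1, 0]
  [0, 4, 0]
  [0, 0, 4]
(up to reordering of blocks).

Per-block formulas:
  For a 1×1 block at λ = 4: exp(t · [4]) = [e^(4t)].
  For a 2×2 Jordan block J_2(4): exp(t · J_2(4)) = e^(4t)·(I + t·N), where N is the 2×2 nilpotent shift.

After assembling e^{tJ} and conjugating by P, we get:

e^{tB} =
  [-t*exp(4*t) + exp(4*t), -t*exp(4*t), 3*t*exp(4*t)]
  [t*exp(4*t), t*exp(4*t) + exp(4*t), -3*t*exp(4*t)]
  [0, 0, exp(4*t)]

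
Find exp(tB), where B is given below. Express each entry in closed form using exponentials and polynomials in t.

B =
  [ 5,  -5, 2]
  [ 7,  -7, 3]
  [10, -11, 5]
e^{tB} =
  [t^2*exp(t)/2 + 4*t*exp(t) + exp(t), -t^2*exp(t) - 5*t*exp(t), t^2*exp(t)/2 + 2*t*exp(t)]
  [t^2*exp(t) + 7*t*exp(t), -2*t^2*exp(t) - 8*t*exp(t) + exp(t), t^2*exp(t) + 3*t*exp(t)]
  [3*t^2*exp(t)/2 + 10*t*exp(t), -3*t^2*exp(t) - 11*t*exp(t), 3*t^2*exp(t)/2 + 4*t*exp(t) + exp(t)]

Strategy: write B = P · J · P⁻¹ where J is a Jordan canonical form, so e^{tB} = P · e^{tJ} · P⁻¹, and e^{tJ} can be computed block-by-block.

B has Jordan form
J =
  [1, 1, 0]
  [0, 1, 1]
  [0, 0, 1]
(up to reordering of blocks).

Per-block formulas:
  For a 3×3 Jordan block J_3(1): exp(t · J_3(1)) = e^(1t)·(I + t·N + (t^2/2)·N^2), where N is the 3×3 nilpotent shift.

After assembling e^{tJ} and conjugating by P, we get:

e^{tB} =
  [t^2*exp(t)/2 + 4*t*exp(t) + exp(t), -t^2*exp(t) - 5*t*exp(t), t^2*exp(t)/2 + 2*t*exp(t)]
  [t^2*exp(t) + 7*t*exp(t), -2*t^2*exp(t) - 8*t*exp(t) + exp(t), t^2*exp(t) + 3*t*exp(t)]
  [3*t^2*exp(t)/2 + 10*t*exp(t), -3*t^2*exp(t) - 11*t*exp(t), 3*t^2*exp(t)/2 + 4*t*exp(t) + exp(t)]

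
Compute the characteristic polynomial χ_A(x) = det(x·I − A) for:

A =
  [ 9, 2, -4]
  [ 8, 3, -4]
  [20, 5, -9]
x^3 - 3*x^2 + 3*x - 1

Expanding det(x·I − A) (e.g. by cofactor expansion or by noting that A is similar to its Jordan form J, which has the same characteristic polynomial as A) gives
  χ_A(x) = x^3 - 3*x^2 + 3*x - 1
which factors as (x - 1)^3. The eigenvalues (with algebraic multiplicities) are λ = 1 with multiplicity 3.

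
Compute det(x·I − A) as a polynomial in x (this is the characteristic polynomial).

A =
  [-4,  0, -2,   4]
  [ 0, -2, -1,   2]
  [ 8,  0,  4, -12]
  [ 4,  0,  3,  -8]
x^4 + 10*x^3 + 36*x^2 + 56*x + 32

Expanding det(x·I − A) (e.g. by cofactor expansion or by noting that A is similar to its Jordan form J, which has the same characteristic polynomial as A) gives
  χ_A(x) = x^4 + 10*x^3 + 36*x^2 + 56*x + 32
which factors as (x + 2)^3*(x + 4). The eigenvalues (with algebraic multiplicities) are λ = -4 with multiplicity 1, λ = -2 with multiplicity 3.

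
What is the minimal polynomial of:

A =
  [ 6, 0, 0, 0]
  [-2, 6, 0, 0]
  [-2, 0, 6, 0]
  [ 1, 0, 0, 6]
x^2 - 12*x + 36

The characteristic polynomial is χ_A(x) = (x - 6)^4, so the eigenvalues are known. The minimal polynomial is
  m_A(x) = Π_λ (x − λ)^{k_λ}
where k_λ is the size of the *largest* Jordan block for λ (equivalently, the smallest k with (A − λI)^k v = 0 for every generalised eigenvector v of λ).

  λ = 6: largest Jordan block has size 2, contributing (x − 6)^2

So m_A(x) = (x - 6)^2 = x^2 - 12*x + 36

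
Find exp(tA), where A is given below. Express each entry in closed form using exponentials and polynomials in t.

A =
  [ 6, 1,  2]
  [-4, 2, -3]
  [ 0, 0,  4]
e^{tA} =
  [2*t*exp(4*t) + exp(4*t), t*exp(4*t), t^2*exp(4*t)/2 + 2*t*exp(4*t)]
  [-4*t*exp(4*t), -2*t*exp(4*t) + exp(4*t), -t^2*exp(4*t) - 3*t*exp(4*t)]
  [0, 0, exp(4*t)]

Strategy: write A = P · J · P⁻¹ where J is a Jordan canonical form, so e^{tA} = P · e^{tJ} · P⁻¹, and e^{tJ} can be computed block-by-block.

A has Jordan form
J =
  [4, 1, 0]
  [0, 4, 1]
  [0, 0, 4]
(up to reordering of blocks).

Per-block formulas:
  For a 3×3 Jordan block J_3(4): exp(t · J_3(4)) = e^(4t)·(I + t·N + (t^2/2)·N^2), where N is the 3×3 nilpotent shift.

After assembling e^{tJ} and conjugating by P, we get:

e^{tA} =
  [2*t*exp(4*t) + exp(4*t), t*exp(4*t), t^2*exp(4*t)/2 + 2*t*exp(4*t)]
  [-4*t*exp(4*t), -2*t*exp(4*t) + exp(4*t), -t^2*exp(4*t) - 3*t*exp(4*t)]
  [0, 0, exp(4*t)]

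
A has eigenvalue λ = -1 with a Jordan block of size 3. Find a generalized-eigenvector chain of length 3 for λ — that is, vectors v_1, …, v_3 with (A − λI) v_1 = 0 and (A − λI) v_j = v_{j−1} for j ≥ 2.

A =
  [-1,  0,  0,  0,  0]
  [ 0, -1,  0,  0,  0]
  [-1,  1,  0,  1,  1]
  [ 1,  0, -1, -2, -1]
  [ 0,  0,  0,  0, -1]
A Jordan chain for λ = -1 of length 3:
v_1 = (0, 0, 1, -1, 0)ᵀ
v_2 = (0, 0, 1, 0, 0)ᵀ
v_3 = (0, 1, 0, 0, 0)ᵀ

Let N = A − (-1)·I. We want v_3 with N^3 v_3 = 0 but N^2 v_3 ≠ 0; then v_{j-1} := N · v_j for j = 3, …, 2.

Pick v_3 = (0, 1, 0, 0, 0)ᵀ.
Then v_2 = N · v_3 = (0, 0, 1, 0, 0)ᵀ.
Then v_1 = N · v_2 = (0, 0, 1, -1, 0)ᵀ.

Sanity check: (A − (-1)·I) v_1 = (0, 0, 0, 0, 0)ᵀ = 0. ✓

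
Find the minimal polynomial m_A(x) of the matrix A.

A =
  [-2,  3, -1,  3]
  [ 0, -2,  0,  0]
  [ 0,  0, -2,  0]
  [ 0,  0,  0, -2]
x^2 + 4*x + 4

The characteristic polynomial is χ_A(x) = (x + 2)^4, so the eigenvalues are known. The minimal polynomial is
  m_A(x) = Π_λ (x − λ)^{k_λ}
where k_λ is the size of the *largest* Jordan block for λ (equivalently, the smallest k with (A − λI)^k v = 0 for every generalised eigenvector v of λ).

  λ = -2: largest Jordan block has size 2, contributing (x + 2)^2

So m_A(x) = (x + 2)^2 = x^2 + 4*x + 4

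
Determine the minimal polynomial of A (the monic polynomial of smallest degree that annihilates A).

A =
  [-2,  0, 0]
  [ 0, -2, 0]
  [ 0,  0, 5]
x^2 - 3*x - 10

The characteristic polynomial is χ_A(x) = (x - 5)*(x + 2)^2, so the eigenvalues are known. The minimal polynomial is
  m_A(x) = Π_λ (x − λ)^{k_λ}
where k_λ is the size of the *largest* Jordan block for λ (equivalently, the smallest k with (A − λI)^k v = 0 for every generalised eigenvector v of λ).

  λ = -2: largest Jordan block has size 1, contributing (x + 2)
  λ = 5: largest Jordan block has size 1, contributing (x − 5)

So m_A(x) = (x - 5)*(x + 2) = x^2 - 3*x - 10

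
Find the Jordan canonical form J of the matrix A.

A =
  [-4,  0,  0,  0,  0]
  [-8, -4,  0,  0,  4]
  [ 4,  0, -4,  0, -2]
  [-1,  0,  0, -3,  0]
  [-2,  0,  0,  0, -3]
J_1(-4) ⊕ J_1(-4) ⊕ J_1(-4) ⊕ J_1(-3) ⊕ J_1(-3)

The characteristic polynomial is
  det(x·I − A) = x^5 + 18*x^4 + 129*x^3 + 460*x^2 + 816*x + 576 = (x + 3)^2*(x + 4)^3

Eigenvalues and multiplicities (the geometric multiplicity of λ is n − rank(A − λI), which equals the number of Jordan blocks for λ):
  λ = -4: algebraic multiplicity = 3, geometric multiplicity = 3
  λ = -3: algebraic multiplicity = 2, geometric multiplicity = 2

Determining the block sizes for each eigenvalue:
  λ = -4: gm = am = 3, so every block has size 1 → block sizes [1, 1, 1]
  λ = -3: gm = am = 2, so every block has size 1 → block sizes [1, 1]

Assembling the blocks gives a Jordan form
J =
  [-4,  0,  0,  0,  0]
  [ 0, -4,  0,  0,  0]
  [ 0,  0, -4,  0,  0]
  [ 0,  0,  0, -3,  0]
  [ 0,  0,  0,  0, -3]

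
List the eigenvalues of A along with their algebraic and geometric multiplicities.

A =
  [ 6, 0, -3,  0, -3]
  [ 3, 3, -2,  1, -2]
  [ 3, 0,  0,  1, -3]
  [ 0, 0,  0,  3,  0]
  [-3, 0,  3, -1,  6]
λ = 3: alg = 4, geom = 2; λ = 6: alg = 1, geom = 1

Step 1 — factor the characteristic polynomial to read off the algebraic multiplicities:
  χ_A(x) = (x - 6)*(x - 3)^4

Step 2 — compute geometric multiplicities via the rank-nullity identity g(λ) = n − rank(A − λI):
  rank(A − (3)·I) = 3, so dim ker(A − (3)·I) = n − 3 = 2
  rank(A − (6)·I) = 4, so dim ker(A − (6)·I) = n − 4 = 1

Summary:
  λ = 3: algebraic multiplicity = 4, geometric multiplicity = 2
  λ = 6: algebraic multiplicity = 1, geometric multiplicity = 1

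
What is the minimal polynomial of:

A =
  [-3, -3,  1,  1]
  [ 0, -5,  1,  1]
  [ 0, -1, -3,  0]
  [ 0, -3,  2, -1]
x^3 + 9*x^2 + 27*x + 27

The characteristic polynomial is χ_A(x) = (x + 3)^4, so the eigenvalues are known. The minimal polynomial is
  m_A(x) = Π_λ (x − λ)^{k_λ}
where k_λ is the size of the *largest* Jordan block for λ (equivalently, the smallest k with (A − λI)^k v = 0 for every generalised eigenvector v of λ).

  λ = -3: largest Jordan block has size 3, contributing (x + 3)^3

So m_A(x) = (x + 3)^3 = x^3 + 9*x^2 + 27*x + 27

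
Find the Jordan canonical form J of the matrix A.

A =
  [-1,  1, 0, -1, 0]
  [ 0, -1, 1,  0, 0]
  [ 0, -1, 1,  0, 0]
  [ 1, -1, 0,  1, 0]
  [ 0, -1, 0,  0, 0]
J_3(0) ⊕ J_2(0)

The characteristic polynomial is
  det(x·I − A) = x^5

Eigenvalues and multiplicities (the geometric multiplicity of λ is n − rank(A − λI), which equals the number of Jordan blocks for λ):
  λ = 0: algebraic multiplicity = 5, geometric multiplicity = 2

Determining the block sizes for each eigenvalue:
  λ = 0: with am = 5 and gm = 2, the partition is not yet determined (e.g. several partitions of 5 into 2 parts exist). Let N = A − (0)·I. Computing rank(N^1) = 3, rank(N^2) = 1, rank(N^3) = 0; the number of blocks of size ≥ j is rank(N^{j−1}) − rank(N^j), giving [2, 2, 1]. So we have 1 block(s) of size 3, 1 block(s) of size 2 → block sizes [3, 2]

Assembling the blocks gives a Jordan form
J =
  [0, 1, 0, 0, 0]
  [0, 0, 1, 0, 0]
  [0, 0, 0, 0, 0]
  [0, 0, 0, 0, 1]
  [0, 0, 0, 0, 0]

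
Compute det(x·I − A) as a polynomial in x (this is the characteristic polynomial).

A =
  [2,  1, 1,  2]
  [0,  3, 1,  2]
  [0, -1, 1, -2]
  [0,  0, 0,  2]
x^4 - 8*x^3 + 24*x^2 - 32*x + 16

Expanding det(x·I − A) (e.g. by cofactor expansion or by noting that A is similar to its Jordan form J, which has the same characteristic polynomial as A) gives
  χ_A(x) = x^4 - 8*x^3 + 24*x^2 - 32*x + 16
which factors as (x - 2)^4. The eigenvalues (with algebraic multiplicities) are λ = 2 with multiplicity 4.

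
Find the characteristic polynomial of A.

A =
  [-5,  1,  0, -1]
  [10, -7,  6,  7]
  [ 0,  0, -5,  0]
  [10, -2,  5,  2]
x^4 + 15*x^3 + 75*x^2 + 125*x

Expanding det(x·I − A) (e.g. by cofactor expansion or by noting that A is similar to its Jordan form J, which has the same characteristic polynomial as A) gives
  χ_A(x) = x^4 + 15*x^3 + 75*x^2 + 125*x
which factors as x*(x + 5)^3. The eigenvalues (with algebraic multiplicities) are λ = -5 with multiplicity 3, λ = 0 with multiplicity 1.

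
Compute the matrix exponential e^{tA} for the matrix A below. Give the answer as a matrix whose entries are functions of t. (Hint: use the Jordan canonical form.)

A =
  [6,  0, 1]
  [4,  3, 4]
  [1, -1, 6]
e^{tA} =
  [t^2*exp(5*t) + t*exp(5*t) + exp(5*t), -t^2*exp(5*t)/2, t^2*exp(5*t) + t*exp(5*t)]
  [4*t*exp(5*t), -2*t*exp(5*t) + exp(5*t), 4*t*exp(5*t)]
  [-t^2*exp(5*t) + t*exp(5*t), t^2*exp(5*t)/2 - t*exp(5*t), -t^2*exp(5*t) + t*exp(5*t) + exp(5*t)]

Strategy: write A = P · J · P⁻¹ where J is a Jordan canonical form, so e^{tA} = P · e^{tJ} · P⁻¹, and e^{tJ} can be computed block-by-block.

A has Jordan form
J =
  [5, 1, 0]
  [0, 5, 1]
  [0, 0, 5]
(up to reordering of blocks).

Per-block formulas:
  For a 3×3 Jordan block J_3(5): exp(t · J_3(5)) = e^(5t)·(I + t·N + (t^2/2)·N^2), where N is the 3×3 nilpotent shift.

After assembling e^{tJ} and conjugating by P, we get:

e^{tA} =
  [t^2*exp(5*t) + t*exp(5*t) + exp(5*t), -t^2*exp(5*t)/2, t^2*exp(5*t) + t*exp(5*t)]
  [4*t*exp(5*t), -2*t*exp(5*t) + exp(5*t), 4*t*exp(5*t)]
  [-t^2*exp(5*t) + t*exp(5*t), t^2*exp(5*t)/2 - t*exp(5*t), -t^2*exp(5*t) + t*exp(5*t) + exp(5*t)]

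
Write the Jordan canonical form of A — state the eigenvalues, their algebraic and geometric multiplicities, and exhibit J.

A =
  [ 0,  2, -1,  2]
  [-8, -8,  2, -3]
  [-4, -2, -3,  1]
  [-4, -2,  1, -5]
J_3(-4) ⊕ J_1(-4)

The characteristic polynomial is
  det(x·I − A) = x^4 + 16*x^3 + 96*x^2 + 256*x + 256 = (x + 4)^4

Eigenvalues and multiplicities (the geometric multiplicity of λ is n − rank(A − λI), which equals the number of Jordan blocks for λ):
  λ = -4: algebraic multiplicity = 4, geometric multiplicity = 2

Determining the block sizes for each eigenvalue:
  λ = -4: with am = 4 and gm = 2, the partition is not yet determined (e.g. several partitions of 4 into 2 parts exist). Let N = A − (-4)·I. Computing rank(N^1) = 2, rank(N^2) = 1, rank(N^3) = 0; the number of blocks of size ≥ j is rank(N^{j−1}) − rank(N^j), giving [2, 1, 1]. So we have 1 block(s) of size 3, 1 block(s) of size 1 → block sizes [3, 1]

Assembling the blocks gives a Jordan form
J =
  [-4,  1,  0,  0]
  [ 0, -4,  1,  0]
  [ 0,  0, -4,  0]
  [ 0,  0,  0, -4]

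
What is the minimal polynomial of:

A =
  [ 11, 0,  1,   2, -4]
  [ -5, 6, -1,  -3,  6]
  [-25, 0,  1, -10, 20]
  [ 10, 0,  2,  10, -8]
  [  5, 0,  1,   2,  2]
x^2 - 12*x + 36

The characteristic polynomial is χ_A(x) = (x - 6)^5, so the eigenvalues are known. The minimal polynomial is
  m_A(x) = Π_λ (x − λ)^{k_λ}
where k_λ is the size of the *largest* Jordan block for λ (equivalently, the smallest k with (A − λI)^k v = 0 for every generalised eigenvector v of λ).

  λ = 6: largest Jordan block has size 2, contributing (x − 6)^2

So m_A(x) = (x - 6)^2 = x^2 - 12*x + 36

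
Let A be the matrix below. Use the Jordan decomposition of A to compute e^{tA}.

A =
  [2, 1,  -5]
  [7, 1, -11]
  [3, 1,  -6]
e^{tA} =
  [t^2*exp(-t)/2 + 3*t*exp(-t) + exp(-t), t*exp(-t), -t^2*exp(-t)/2 - 5*t*exp(-t)]
  [t^2*exp(-t) + 7*t*exp(-t), 2*t*exp(-t) + exp(-t), -t^2*exp(-t) - 11*t*exp(-t)]
  [t^2*exp(-t)/2 + 3*t*exp(-t), t*exp(-t), -t^2*exp(-t)/2 - 5*t*exp(-t) + exp(-t)]

Strategy: write A = P · J · P⁻¹ where J is a Jordan canonical form, so e^{tA} = P · e^{tJ} · P⁻¹, and e^{tJ} can be computed block-by-block.

A has Jordan form
J =
  [-1,  1,  0]
  [ 0, -1,  1]
  [ 0,  0, -1]
(up to reordering of blocks).

Per-block formulas:
  For a 3×3 Jordan block J_3(-1): exp(t · J_3(-1)) = e^(-1t)·(I + t·N + (t^2/2)·N^2), where N is the 3×3 nilpotent shift.

After assembling e^{tJ} and conjugating by P, we get:

e^{tA} =
  [t^2*exp(-t)/2 + 3*t*exp(-t) + exp(-t), t*exp(-t), -t^2*exp(-t)/2 - 5*t*exp(-t)]
  [t^2*exp(-t) + 7*t*exp(-t), 2*t*exp(-t) + exp(-t), -t^2*exp(-t) - 11*t*exp(-t)]
  [t^2*exp(-t)/2 + 3*t*exp(-t), t*exp(-t), -t^2*exp(-t)/2 - 5*t*exp(-t) + exp(-t)]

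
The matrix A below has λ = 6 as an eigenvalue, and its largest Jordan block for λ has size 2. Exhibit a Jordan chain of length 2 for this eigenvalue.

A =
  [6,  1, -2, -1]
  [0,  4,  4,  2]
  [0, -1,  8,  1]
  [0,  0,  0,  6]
A Jordan chain for λ = 6 of length 2:
v_1 = (1, -2, -1, 0)ᵀ
v_2 = (0, 1, 0, 0)ᵀ

Let N = A − (6)·I. We want v_2 with N^2 v_2 = 0 but N^1 v_2 ≠ 0; then v_{j-1} := N · v_j for j = 2, …, 2.

Pick v_2 = (0, 1, 0, 0)ᵀ.
Then v_1 = N · v_2 = (1, -2, -1, 0)ᵀ.

Sanity check: (A − (6)·I) v_1 = (0, 0, 0, 0)ᵀ = 0. ✓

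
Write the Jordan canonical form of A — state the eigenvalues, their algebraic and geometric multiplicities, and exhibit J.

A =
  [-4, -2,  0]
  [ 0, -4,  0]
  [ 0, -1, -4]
J_2(-4) ⊕ J_1(-4)

The characteristic polynomial is
  det(x·I − A) = x^3 + 12*x^2 + 48*x + 64 = (x + 4)^3

Eigenvalues and multiplicities (the geometric multiplicity of λ is n − rank(A − λI), which equals the number of Jordan blocks for λ):
  λ = -4: algebraic multiplicity = 3, geometric multiplicity = 2

Determining the block sizes for each eigenvalue:
  λ = -4: 2 blocks summing to 3 forces exactly one block of size 2 and the rest size 1 → block sizes [2, 1]

Assembling the blocks gives a Jordan form
J =
  [-4,  1,  0]
  [ 0, -4,  0]
  [ 0,  0, -4]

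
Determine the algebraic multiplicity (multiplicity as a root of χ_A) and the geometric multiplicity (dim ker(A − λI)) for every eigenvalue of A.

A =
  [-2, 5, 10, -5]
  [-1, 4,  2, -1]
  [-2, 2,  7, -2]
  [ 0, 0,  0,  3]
λ = 3: alg = 4, geom = 3

Step 1 — factor the characteristic polynomial to read off the algebraic multiplicities:
  χ_A(x) = (x - 3)^4

Step 2 — compute geometric multiplicities via the rank-nullity identity g(λ) = n − rank(A − λI):
  rank(A − (3)·I) = 1, so dim ker(A − (3)·I) = n − 1 = 3

Summary:
  λ = 3: algebraic multiplicity = 4, geometric multiplicity = 3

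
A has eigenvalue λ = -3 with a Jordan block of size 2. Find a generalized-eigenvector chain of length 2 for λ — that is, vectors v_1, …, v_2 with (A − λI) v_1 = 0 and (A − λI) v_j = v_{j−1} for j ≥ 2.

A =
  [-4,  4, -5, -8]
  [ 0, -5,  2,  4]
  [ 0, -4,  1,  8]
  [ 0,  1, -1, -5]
A Jordan chain for λ = -3 of length 2:
v_1 = (4, -2, -4, 1)ᵀ
v_2 = (0, 1, 0, 0)ᵀ

Let N = A − (-3)·I. We want v_2 with N^2 v_2 = 0 but N^1 v_2 ≠ 0; then v_{j-1} := N · v_j for j = 2, …, 2.

Pick v_2 = (0, 1, 0, 0)ᵀ.
Then v_1 = N · v_2 = (4, -2, -4, 1)ᵀ.

Sanity check: (A − (-3)·I) v_1 = (0, 0, 0, 0)ᵀ = 0. ✓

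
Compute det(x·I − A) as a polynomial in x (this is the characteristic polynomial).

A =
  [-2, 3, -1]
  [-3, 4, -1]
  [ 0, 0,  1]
x^3 - 3*x^2 + 3*x - 1

Expanding det(x·I − A) (e.g. by cofactor expansion or by noting that A is similar to its Jordan form J, which has the same characteristic polynomial as A) gives
  χ_A(x) = x^3 - 3*x^2 + 3*x - 1
which factors as (x - 1)^3. The eigenvalues (with algebraic multiplicities) are λ = 1 with multiplicity 3.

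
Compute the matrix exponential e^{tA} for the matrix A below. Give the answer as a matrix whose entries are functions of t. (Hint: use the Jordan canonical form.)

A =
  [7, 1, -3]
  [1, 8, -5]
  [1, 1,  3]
e^{tA} =
  [-t^2*exp(6*t)/2 + t*exp(6*t) + exp(6*t), t*exp(6*t), t^2*exp(6*t)/2 - 3*t*exp(6*t)]
  [-t^2*exp(6*t) + t*exp(6*t), 2*t*exp(6*t) + exp(6*t), t^2*exp(6*t) - 5*t*exp(6*t)]
  [-t^2*exp(6*t)/2 + t*exp(6*t), t*exp(6*t), t^2*exp(6*t)/2 - 3*t*exp(6*t) + exp(6*t)]

Strategy: write A = P · J · P⁻¹ where J is a Jordan canonical form, so e^{tA} = P · e^{tJ} · P⁻¹, and e^{tJ} can be computed block-by-block.

A has Jordan form
J =
  [6, 1, 0]
  [0, 6, 1]
  [0, 0, 6]
(up to reordering of blocks).

Per-block formulas:
  For a 3×3 Jordan block J_3(6): exp(t · J_3(6)) = e^(6t)·(I + t·N + (t^2/2)·N^2), where N is the 3×3 nilpotent shift.

After assembling e^{tJ} and conjugating by P, we get:

e^{tA} =
  [-t^2*exp(6*t)/2 + t*exp(6*t) + exp(6*t), t*exp(6*t), t^2*exp(6*t)/2 - 3*t*exp(6*t)]
  [-t^2*exp(6*t) + t*exp(6*t), 2*t*exp(6*t) + exp(6*t), t^2*exp(6*t) - 5*t*exp(6*t)]
  [-t^2*exp(6*t)/2 + t*exp(6*t), t*exp(6*t), t^2*exp(6*t)/2 - 3*t*exp(6*t) + exp(6*t)]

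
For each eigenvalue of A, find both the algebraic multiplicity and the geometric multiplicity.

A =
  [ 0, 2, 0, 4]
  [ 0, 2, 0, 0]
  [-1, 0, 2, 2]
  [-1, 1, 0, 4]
λ = 2: alg = 4, geom = 2

Step 1 — factor the characteristic polynomial to read off the algebraic multiplicities:
  χ_A(x) = (x - 2)^4

Step 2 — compute geometric multiplicities via the rank-nullity identity g(λ) = n − rank(A − λI):
  rank(A − (2)·I) = 2, so dim ker(A − (2)·I) = n − 2 = 2

Summary:
  λ = 2: algebraic multiplicity = 4, geometric multiplicity = 2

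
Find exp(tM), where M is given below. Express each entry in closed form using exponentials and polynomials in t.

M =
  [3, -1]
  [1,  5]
e^{tM} =
  [-t*exp(4*t) + exp(4*t), -t*exp(4*t)]
  [t*exp(4*t), t*exp(4*t) + exp(4*t)]

Strategy: write M = P · J · P⁻¹ where J is a Jordan canonical form, so e^{tM} = P · e^{tJ} · P⁻¹, and e^{tJ} can be computed block-by-block.

M has Jordan form
J =
  [4, 1]
  [0, 4]
(up to reordering of blocks).

Per-block formulas:
  For a 2×2 Jordan block J_2(4): exp(t · J_2(4)) = e^(4t)·(I + t·N), where N is the 2×2 nilpotent shift.

After assembling e^{tJ} and conjugating by P, we get:

e^{tM} =
  [-t*exp(4*t) + exp(4*t), -t*exp(4*t)]
  [t*exp(4*t), t*exp(4*t) + exp(4*t)]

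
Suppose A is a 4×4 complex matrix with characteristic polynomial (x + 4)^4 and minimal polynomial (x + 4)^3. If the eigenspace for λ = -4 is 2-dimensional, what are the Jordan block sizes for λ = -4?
Block sizes for λ = -4: [3, 1]

Step 1 — from the characteristic polynomial, algebraic multiplicity of λ = -4 is 4. From dim ker(A − (-4)·I) = 2, there are exactly 2 Jordan blocks for λ = -4.
Step 2 — from the minimal polynomial, the factor (x + 4)^3 tells us the largest block for λ = -4 has size 3.
Step 3 — with total size 4, 2 blocks, and largest block 3, the block sizes (in nonincreasing order) are [3, 1].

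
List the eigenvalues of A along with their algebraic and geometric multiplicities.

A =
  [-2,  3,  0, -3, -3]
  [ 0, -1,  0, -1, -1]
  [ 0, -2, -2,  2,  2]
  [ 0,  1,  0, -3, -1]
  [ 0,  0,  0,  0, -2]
λ = -2: alg = 5, geom = 4

Step 1 — factor the characteristic polynomial to read off the algebraic multiplicities:
  χ_A(x) = (x + 2)^5

Step 2 — compute geometric multiplicities via the rank-nullity identity g(λ) = n − rank(A − λI):
  rank(A − (-2)·I) = 1, so dim ker(A − (-2)·I) = n − 1 = 4

Summary:
  λ = -2: algebraic multiplicity = 5, geometric multiplicity = 4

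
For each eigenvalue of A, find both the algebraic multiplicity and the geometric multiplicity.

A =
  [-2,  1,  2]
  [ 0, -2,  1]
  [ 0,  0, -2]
λ = -2: alg = 3, geom = 1

Step 1 — factor the characteristic polynomial to read off the algebraic multiplicities:
  χ_A(x) = (x + 2)^3

Step 2 — compute geometric multiplicities via the rank-nullity identity g(λ) = n − rank(A − λI):
  rank(A − (-2)·I) = 2, so dim ker(A − (-2)·I) = n − 2 = 1

Summary:
  λ = -2: algebraic multiplicity = 3, geometric multiplicity = 1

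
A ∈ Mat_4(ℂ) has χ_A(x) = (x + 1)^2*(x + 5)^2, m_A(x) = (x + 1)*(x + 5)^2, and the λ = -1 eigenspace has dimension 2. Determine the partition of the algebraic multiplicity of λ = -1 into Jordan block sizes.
Block sizes for λ = -1: [1, 1]

Step 1 — from the characteristic polynomial, algebraic multiplicity of λ = -1 is 2. From dim ker(A − (-1)·I) = 2, there are exactly 2 Jordan blocks for λ = -1.
Step 2 — from the minimal polynomial, the factor (x + 1) tells us the largest block for λ = -1 has size 1.
Step 3 — with total size 2, 2 blocks, and largest block 1, the block sizes (in nonincreasing order) are [1, 1].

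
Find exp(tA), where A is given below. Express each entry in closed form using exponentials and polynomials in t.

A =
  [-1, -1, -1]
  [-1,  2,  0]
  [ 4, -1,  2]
e^{tA} =
  [t^2*exp(t)/2 - 2*t*exp(t) + exp(t), t^2*exp(t) - t*exp(t), t^2*exp(t)/2 - t*exp(t)]
  [t^2*exp(t)/2 - t*exp(t), t^2*exp(t) + t*exp(t) + exp(t), t^2*exp(t)/2]
  [-3*t^2*exp(t)/2 + 4*t*exp(t), -3*t^2*exp(t) - t*exp(t), -3*t^2*exp(t)/2 + t*exp(t) + exp(t)]

Strategy: write A = P · J · P⁻¹ where J is a Jordan canonical form, so e^{tA} = P · e^{tJ} · P⁻¹, and e^{tJ} can be computed block-by-block.

A has Jordan form
J =
  [1, 1, 0]
  [0, 1, 1]
  [0, 0, 1]
(up to reordering of blocks).

Per-block formulas:
  For a 3×3 Jordan block J_3(1): exp(t · J_3(1)) = e^(1t)·(I + t·N + (t^2/2)·N^2), where N is the 3×3 nilpotent shift.

After assembling e^{tJ} and conjugating by P, we get:

e^{tA} =
  [t^2*exp(t)/2 - 2*t*exp(t) + exp(t), t^2*exp(t) - t*exp(t), t^2*exp(t)/2 - t*exp(t)]
  [t^2*exp(t)/2 - t*exp(t), t^2*exp(t) + t*exp(t) + exp(t), t^2*exp(t)/2]
  [-3*t^2*exp(t)/2 + 4*t*exp(t), -3*t^2*exp(t) - t*exp(t), -3*t^2*exp(t)/2 + t*exp(t) + exp(t)]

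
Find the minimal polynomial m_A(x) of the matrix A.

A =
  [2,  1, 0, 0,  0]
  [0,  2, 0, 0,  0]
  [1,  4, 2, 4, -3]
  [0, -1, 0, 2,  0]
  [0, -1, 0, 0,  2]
x^2 - 4*x + 4

The characteristic polynomial is χ_A(x) = (x - 2)^5, so the eigenvalues are known. The minimal polynomial is
  m_A(x) = Π_λ (x − λ)^{k_λ}
where k_λ is the size of the *largest* Jordan block for λ (equivalently, the smallest k with (A − λI)^k v = 0 for every generalised eigenvector v of λ).

  λ = 2: largest Jordan block has size 2, contributing (x − 2)^2

So m_A(x) = (x - 2)^2 = x^2 - 4*x + 4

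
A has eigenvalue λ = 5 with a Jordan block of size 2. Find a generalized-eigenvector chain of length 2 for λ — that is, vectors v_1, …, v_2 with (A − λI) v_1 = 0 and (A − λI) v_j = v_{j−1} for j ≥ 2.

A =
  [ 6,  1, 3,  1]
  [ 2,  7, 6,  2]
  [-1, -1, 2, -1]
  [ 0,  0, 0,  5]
A Jordan chain for λ = 5 of length 2:
v_1 = (1, 2, -1, 0)ᵀ
v_2 = (1, 0, 0, 0)ᵀ

Let N = A − (5)·I. We want v_2 with N^2 v_2 = 0 but N^1 v_2 ≠ 0; then v_{j-1} := N · v_j for j = 2, …, 2.

Pick v_2 = (1, 0, 0, 0)ᵀ.
Then v_1 = N · v_2 = (1, 2, -1, 0)ᵀ.

Sanity check: (A − (5)·I) v_1 = (0, 0, 0, 0)ᵀ = 0. ✓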